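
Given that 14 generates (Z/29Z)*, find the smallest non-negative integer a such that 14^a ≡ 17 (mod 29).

21

Successive powers of 14 modulo 29:
  14^0=1  14^1=14  14^2=22  14^3=18  14^4=20  14^5=19
  14^6=5  14^7=12  14^8=23  14^9=3  14^10=13  14^11=8
  14^12=25  14^13=2  14^14=28  14^15=15  14^16=7  14^17=11
  14^18=9  14^19=10  14^20=24  14^21=17
So 14^21 ≡ 17 (mod 29), giving a = 21.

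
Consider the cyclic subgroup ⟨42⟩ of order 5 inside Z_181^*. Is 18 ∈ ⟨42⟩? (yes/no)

no

18 ∈ ⟨42⟩ iff 18^5 ≡ 1 (mod 181), since |⟨42⟩| = 5.
18^5 mod 181 = 109.
Since 109 ≠ 1, 18 does not lie in the subgroup.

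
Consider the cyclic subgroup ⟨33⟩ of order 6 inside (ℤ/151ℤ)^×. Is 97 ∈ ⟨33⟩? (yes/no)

no

⟨33⟩ has order 6; its elements mod 151 are {1, 32, 33, 118, 119, 150}.
97 is not in this set.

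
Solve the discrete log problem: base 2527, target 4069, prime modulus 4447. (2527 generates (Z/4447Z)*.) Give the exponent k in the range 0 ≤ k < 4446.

3909

Baby-step giant-step with m = ceil(sqrt(4446)) = 67.
Baby table (2527^j mod 4447 for j=0..66):
  0:1  1:2527  2:4284  3:1670  4:4334  5:3504  6:631  7:2511
  8:3875  9:4278  10:4296  11:865  12:2378  13:1309  14:3722  15:89
  16:2553  17:3281  18:1879  19:3284  20:566  21:2795  22:1129  23:2456
  24:2747  25:4349  26:1386  27:2633  28:879  29:2180  30:3474  31:420
  32:2954  33:2692  34:3221  35:1457  36:4170  37:2647  38:681  39:4345
  40:172  41:3285  42:3093  43:2632  44:2799  45:2343  46:1804  47:533
  48:3897  49:2061  50:710  51:2029  52:4339  53:2798  54:4263  55:1967
  56:3310  57:4010  58:3004  59:79  60:3965  61:464  62:2967  63:4414
  64:1102  65:932  66:2701
Giant step factor: 2527^(-67) ≡ 192 (mod 4447).
Scan 4069·192^i mod 4447 for i = 0, 1, …:
  i=0: 4069   i=1: 3023   i=2: 2306   i=3: 2499
  i=4: 3979   i=5: 3531   i=6: 2008   i=7: 3094
  i=8: 2597   i=9: 560     …   i=57: 2051
  i=58: 2456
Match at i=58, j=23: k = 58·67 + 23 = 3909.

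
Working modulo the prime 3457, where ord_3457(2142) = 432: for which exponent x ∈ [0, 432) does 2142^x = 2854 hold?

201

Baby-step giant-step with m = ceil(sqrt(432)) = 21.
Baby table (2142^j mod 3457 for j=0..20):
  0:1  1:2142  2:725  3:757  4:161  5:2619  6:2644  7:882
  8:1722  9:3362  10:473  11:265  12:682  13:1990  14:99  15:1181
  16:2635  17:2346  18:2111  19:6  20:2481
Giant step factor: 2142^(-21) ≡ 2946 (mod 3457).
Scan 2854·2946^i mod 3457 for i = 0, 1, …:
  i=0: 2854   i=1: 460   i=2: 16   i=3: 2195
  i=4: 1880   i=5: 366   i=6: 3109   i=7: 1521
  i=8: 594   i=9: 682
Match at i=9, j=12: x = 9·21 + 12 = 201.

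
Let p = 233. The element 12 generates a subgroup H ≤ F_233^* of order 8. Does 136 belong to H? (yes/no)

136 ∈ ⟨12⟩ iff 136^8 ≡ 1 (mod 233), since |⟨12⟩| = 8.
136^8 mod 233 = 1.
Since 1 = 1, 136 lies in the subgroup.

yes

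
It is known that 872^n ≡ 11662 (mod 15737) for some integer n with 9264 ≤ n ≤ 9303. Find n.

Compute 872^9264 mod 15737 = 4155, then multiply by 872 repeatedly:
  872^9264=4155  872^9265=3650  872^9266=3926  872^9267=8543  872^9268=5895
  872^9269=10178  872^9270=15285  872^9271=15018  872^9272=2512  872^9273=3021
  872^9274=6233  872^9275=5911  872^9276=8393  872^9277=991  872^9278=14354
  872^9279=5773  872^9280=13953  872^9281=2315  872^9282=4344  872^9283=11088
  872^9284=6218  872^9285=8568  872^9286=11958  872^9287=9482  872^9288=6379
  872^9289=7327  872^9290=15659  872^9291=10669  872^9292=2801  872^9293=3237
  872^9294=5741  872^9295=1786  872^9296=15166  872^9297=5672  872^9298=4566
  872^9299=91  872^9300=667  872^9301=15092  872^9302=4092  872^9303=11662
Found 11662 at exponent 9303.

9303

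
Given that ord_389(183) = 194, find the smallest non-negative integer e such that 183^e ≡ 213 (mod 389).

Baby-step giant-step with m = ceil(sqrt(194)) = 14.
Baby table (183^j mod 389 for j=0..13):
  0:1  1:183  2:35  3:181  4:58  5:111  6:85  7:384
  8:252  9:214  10:262  11:99  12:223  13:353
Giant step factor: 183^(-14) ≡ 249 (mod 389).
Scan 213·249^i mod 389 for i = 0, 1, …:
  i=0: 213   i=1: 133   i=2: 52   i=3: 111
Match at i=3, j=5: e = 3·14 + 5 = 47.

47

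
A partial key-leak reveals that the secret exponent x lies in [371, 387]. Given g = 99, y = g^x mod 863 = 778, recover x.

372

Compute 99^371 mod 863 = 435, then multiply by 99 repeatedly:
  99^371=435  99^372=778
Found 778 at exponent 372.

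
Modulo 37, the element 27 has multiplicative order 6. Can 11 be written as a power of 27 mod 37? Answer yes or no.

⟨27⟩ has order 6; its elements mod 37 are {1, 10, 11, 26, 27, 36}.
11 is in this set.

yes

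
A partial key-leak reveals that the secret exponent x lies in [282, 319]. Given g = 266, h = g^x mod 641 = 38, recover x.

287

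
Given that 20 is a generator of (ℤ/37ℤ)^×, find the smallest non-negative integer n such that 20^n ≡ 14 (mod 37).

33

Successive powers of 20 modulo 37:
  20^0=1  20^1=20  20^2=30  20^3=8  20^4=12  20^5=18
  20^6=27  20^7=22  20^8=33  20^9=31  20^10=28  20^11=5
  20^12=26  20^13=2  20^14=3  20^15=23  20^16=16  20^17=24
  20^18=36  20^19=17  20^20=7  20^21=29  20^22=25  20^23=19
  20^24=10  20^25=15  20^26=4  20^27=6  20^28=9  20^29=32
  20^30=11  20^31=35  20^32=34  20^33=14
So 20^33 ≡ 14 (mod 37), giving n = 33.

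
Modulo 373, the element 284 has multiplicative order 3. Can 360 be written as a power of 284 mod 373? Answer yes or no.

⟨284⟩ has order 3; its elements mod 373 are {1, 88, 284}.
360 is not in this set.

no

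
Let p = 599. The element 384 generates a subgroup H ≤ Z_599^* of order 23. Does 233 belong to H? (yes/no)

⟨384⟩ has order 23; its elements mod 599 are {1, 18, 39, 57, 102, 103, 151, 221, 233, 254, 322, 323, 324, 379, 384, 405, 423, 426, 427, 441, 480, 498, 578}.
233 is in this set.

yes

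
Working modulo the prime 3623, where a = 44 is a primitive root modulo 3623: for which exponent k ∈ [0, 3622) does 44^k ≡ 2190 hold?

3331

Baby-step giant-step with m = ceil(sqrt(3622)) = 61.
Baby table (44^j mod 3623 for j=0..60):
  0:1  1:44  2:1936  3:1855  4:1914  5:887  6:2798  7:3553
  8:543  9:2154  10:578  11:71  12:3124  13:3405  14:1277  15:1843
  16:1386  17:3016  18:2276  19:2323  20:768  21:1185  22:1418  23:801
  24:2637  25:92  26:425  27:585  28:379  29:2184  30:1898  31:183
  32:806  33:2857  34:2526  35:2454  36:2909  37:1191  38:1682  39:1548
  40:2898  41:707  42:2124  43:2881  44:3582  45:1819  46:330  47:28
  48:1232  49:3486  50:1218  51:2870  52:3098  53:2261  54:1663  55:712
  56:2344  57:1692  58:1988  59:520  60:1142
Giant step factor: 44^(-61) ≡ 2744 (mod 3623).
Scan 2190·2744^i mod 3623 for i = 0, 1, …:
  i=0: 2190   i=1: 2426   i=2: 1493   i=3: 2802
  i=4: 682   i=5: 1940   i=6: 1173   i=7: 1488
  i=8: 3574   i=9: 3218     …   i=53: 654
  i=54: 1191
Match at i=54, j=37: k = 54·61 + 37 = 3331.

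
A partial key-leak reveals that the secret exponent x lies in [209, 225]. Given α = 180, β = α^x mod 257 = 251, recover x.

Compute 180^209 mod 257 = 167, then multiply by 180 repeatedly:
  180^209=167  180^210=248  180^211=179  180^212=95  180^213=138
  180^214=168  180^215=171  180^216=197  180^217=251
Found 251 at exponent 217.

217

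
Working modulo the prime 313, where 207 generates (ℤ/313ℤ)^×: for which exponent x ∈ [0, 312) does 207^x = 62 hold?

311

Baby-step giant-step with m = ceil(sqrt(312)) = 18.
Baby table (207^j mod 313 for j=0..17):
  0:1  1:207  2:281  3:262  4:85  5:67  6:97  7:47
  8:26  9:61  10:107  11:239  12:19  13:177  14:18  15:283
  16:50  17:21
Giant step factor: 207^(-18) ≡ 152 (mod 313).
Scan 62·152^i mod 313 for i = 0, 1, …:
  i=0: 62   i=1: 34   i=2: 160   i=3: 219
  i=4: 110   i=5: 131   i=6: 193   i=7: 227
  i=8: 74   i=9: 293     …   i=16: 159
  i=17: 67
Match at i=17, j=5: x = 17·18 + 5 = 311.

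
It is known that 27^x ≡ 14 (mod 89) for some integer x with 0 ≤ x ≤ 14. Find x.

Compute 27^0 mod 89 = 1, then multiply by 27 repeatedly:
  27^0=1  27^1=27  27^2=17  27^3=14
Found 14 at exponent 3.

3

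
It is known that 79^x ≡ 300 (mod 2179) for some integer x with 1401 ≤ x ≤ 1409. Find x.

1403

Compute 79^1401 mod 2179 = 264, then multiply by 79 repeatedly:
  79^1401=264  79^1402=1245  79^1403=300
Found 300 at exponent 1403.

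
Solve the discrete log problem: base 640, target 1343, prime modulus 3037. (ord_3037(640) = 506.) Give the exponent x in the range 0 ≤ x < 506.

280

Baby-step giant-step with m = ceil(sqrt(506)) = 23.
Baby table (640^j mod 3037 for j=0..22):
  0:1  1:640  2:2642  3:2308  4:1138  5:2477  6:3003  7:2536
  8:1282  9:490  10:789  11:818  12:1156  13:1849  14:1967  15:1562
  16:507  17:2558  18:177  19:911  20:2973  21:1558  22:984
Giant step factor: 640^(-23) ≡ 1313 (mod 3037).
Scan 1343·1313^i mod 3037 for i = 0, 1, …:
  i=0: 1343   i=1: 1899   i=2: 10   i=3: 982
  i=4: 1678   i=5: 1389   i=6: 1557   i=7: 440
  i=8: 690   i=9: 944   i=10: 376   i=11: 1694
  i=12: 1138
Match at i=12, j=4: x = 12·23 + 4 = 280.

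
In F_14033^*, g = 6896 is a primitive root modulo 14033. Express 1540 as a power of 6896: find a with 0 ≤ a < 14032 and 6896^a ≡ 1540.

2531

Baby-step giant-step with m = ceil(sqrt(14032)) = 119.
Baby table (6896^j mod 14033 for j=0..118):
  0:1  1:6896  2:11012  3:6189  4:4991  5:9020  6:7664  7:2666
  8:1506  9:956  10:11099  11:2722  12:8791  13:176  14:6858  15:1558
  16:8723  17:8370  18:1791  19:1696  20:6127  21:12462  22:13893  23:2837
  24:1950  25:3586  26:2910  27:170  28:7581  29:5651  30:13688  31:6490
  32:3803  33:11844  34:4164  35:3426  36:8157  37:6408  38:13684  39:6972
  40:1854  41:1121  42:12266  43:9445  44:5567  45:9777  46:7660  47:3148
  48:13590  49:4266  50:5168  51:8741  52:6201  53:3545  54:834  55:11767
  56:6426  57:11515  58:8726  59:992  60:6761  61:6230  62:7067  63:11456
  64:8819  65:10835  66:6468  67:6454  68:8141  69:8336  70:5888  71:6179
  72:6196  73:11164  74:1906  75:8888  76:9537  77:8514  78:12505  79:1695
  80:13264  81:1450  82:7704  83:11879  84:6963  85:9955  86:244  87:12697
  88:6625  89:8585  90:10966  91:11732  92:3627  93:4986  94:2606  95:8736
  96:13820  97:4617  98:11988  99:845  100:3425  101:1261  102:9429  103:7495
  104:1981  105:6867  106:7490  107:9600  108:7939  109:4611  110:12711  111:4938
  112:8390  113:13414  114:11441  115:3610  116:18  117:11864  118:1754
Giant step factor: 6896^(-119) ≡ 1514 (mod 14033).
Scan 1540·1514^i mod 14033 for i = 0, 1, …:
  i=0: 1540   i=1: 2082   i=2: 8756   i=3: 9432
  i=4: 8487   i=5: 9123   i=6: 3750   i=7: 8168
  i=8: 3279   i=9: 10757     …   i=20: 5536
  i=21: 3803
Match at i=21, j=32: a = 21·119 + 32 = 2531.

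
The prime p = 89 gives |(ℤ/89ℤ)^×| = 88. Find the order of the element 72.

The order of 72 must divide p − 1 = 88 = 2^3 · 11.
Divisors: 1, 2, 4, 8, 11, 22, 44, 88.
Check each in increasing order: 72^1 ≡ 72;  72^2 ≡ 22;  72^4 ≡ 39;  72^8 ≡ 8;  72^11 ≡ 34;  72^22 ≡ 88;  72^44 ≡ 1.
Smallest exponent giving 1 is 44.

44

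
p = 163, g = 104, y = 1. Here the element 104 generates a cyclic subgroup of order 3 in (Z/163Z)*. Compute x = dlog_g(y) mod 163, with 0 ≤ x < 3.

0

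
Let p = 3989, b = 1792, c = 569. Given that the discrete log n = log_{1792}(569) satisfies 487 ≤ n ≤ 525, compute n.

507

Compute 1792^487 mod 3989 = 1005, then multiply by 1792 repeatedly:
  1792^487=1005  1792^488=1921  1792^489=3914  1792^490=1226  1792^491=3042
  1792^492=2290  1792^493=2988  1792^494=1258  1792^495=551  1792^496=2109
  1792^497=1745  1792^498=3653  1792^499=227  1792^500=3895  1792^501=3079
  1792^502=781  1792^503=3402  1792^504=1192  1792^505=1949  1792^506=2233
  1792^507=569
Found 569 at exponent 507.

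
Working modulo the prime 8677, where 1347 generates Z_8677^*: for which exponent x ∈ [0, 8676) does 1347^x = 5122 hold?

Baby-step giant-step with m = ceil(sqrt(8676)) = 94.
Baby table (1347^j mod 8677 for j=0..93):
  0:1  1:1347  2:916  3:1718  4:6064  5:3151  6:1344  7:5552
  8:7647  9:910  10:2313  11:568  12:1520  13:8345  14:4000  15:8260
  16:2306  17:8493  18:3785  19:4996  20:4937  21:3557  22:1575  23:4337
  24:2318  25:7303  26:6100  27:8258  28:8289  29:6661  30:349  31:1545
  32:7312  33:869  34:7825  35:6397  36:498  37:2677  38:4964  39:5218
  40:276  41:7338  42:1183  43:5610  44:7680  45:1976  46:6510  47:5200
  48:2061  49:8204  50:4967  51:582  52:3024  53:3815  54:2021  55:6386
  56:3035  57:1278  58:3420  59:7930  60:323  61:1231  62:850  63:8263
  64:6347  65:2564  66:262  67:5834  68:5713  69:7589  70:877  71:1247
  72:5048  73:5565  74:7804  75:4141  76:7293  77:1307  78:7775  79:8463
  80:6760  81:3547  82:5459  83:3854  84:2492  85:7402  86:621  87:3495
  88:4831  89:8284  90:8603  91:4446  92:1632  93:3023
Giant step factor: 1347^(-94) ≡ 2781 (mod 8677).
Scan 5122·2781^i mod 8677 for i = 0, 1, …:
  i=0: 5122   i=1: 5325   i=2: 5863   i=3: 920
  i=4: 7482   i=5: 8673   i=6: 6230   i=7: 6338
  i=8: 2991   i=9: 5405     …   i=57: 7230
  i=58: 2021
Match at i=58, j=54: x = 58·94 + 54 = 5506.

5506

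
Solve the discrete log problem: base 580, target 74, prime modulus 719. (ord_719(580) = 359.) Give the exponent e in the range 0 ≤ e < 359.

127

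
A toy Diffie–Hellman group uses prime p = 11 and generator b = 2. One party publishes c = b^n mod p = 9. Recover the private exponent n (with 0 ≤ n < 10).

6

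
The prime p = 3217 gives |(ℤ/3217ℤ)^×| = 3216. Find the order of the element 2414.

The order of 2414 must divide p − 1 = 3216 = 2^4 · 3 · 67.
Divisors: 1, 2, 3, 4, 6, 8, 12, 16, 24, 48, 67, 134, 201, 268, 402, 536, 804, 1072, 1608, 3216.
Check each in increasing order: 2414^1 ≡ 2414;  2414^2 ≡ 1409;  2414^3 ≡ 957;  2414^4 ≡ 392;  2414^6 ≡ 2221;  2414^8 ≡ 2465;  2414^12 ≡ 1180;  2414^16 ≡ 2529;  2414^24 ≡ 2656;  2414^48 ≡ 2672;  2414^67 ≡ 2889;  2414^134 ≡ 1423;  2414^201 ≡ 2938;  2414^268 ≡ 1436;  2414^402 ≡ 633;  2414^536 ≡ 3216;  2414^804 ≡ 1781;  2414^1072 ≡ 1.
Smallest exponent giving 1 is 1072.

1072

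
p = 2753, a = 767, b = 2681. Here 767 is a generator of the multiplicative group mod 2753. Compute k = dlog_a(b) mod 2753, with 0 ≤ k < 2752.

2648

Baby-step giant-step with m = ceil(sqrt(2752)) = 53.
Baby table (767^j mod 2753 for j=0..52):
  0:1  1:767  2:1900  3:963  4:817  5:1708  6:2361  7:2166
  8:1263  9:2418  10:1837  11:2196  12:2249  13:1605  14:444  15:1929
  16:1182  17:857  18:2105  19:1277  20:2144  21:907  22:1913  23:2675
  24:740  25:462  26:1970  27:2346  28:1673  29:293  30:1738  31:594
  32:1353  33:2623  34:2151  35:770  36:1448  37:1157  38:953  39:1406
  40:1979  41:990  42:2255  43:701  44:832  45:2201  46:578  47:93
  48:2506  49:508  50:1463  51:1650  52:1923
Giant step factor: 767^(-53) ≡ 2332 (mod 2753).
Scan 2681·2332^i mod 2753 for i = 0, 1, …:
  i=0: 2681   i=1: 29   i=2: 1556   i=3: 138
  i=4: 2468   i=5: 1606   i=6: 1112   i=7: 2611
  i=8: 1969   i=9: 2457     …   i=48: 650
  i=49: 1650
Match at i=49, j=51: k = 49·53 + 51 = 2648.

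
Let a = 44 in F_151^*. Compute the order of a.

25

The order of 44 must divide p − 1 = 150 = 2 · 3 · 5^2.
Divisors: 1, 2, 3, 5, 6, 10, 15, 25, 30, 50, 75, 150.
Check each in increasing order: 44^1 ≡ 44;  44^2 ≡ 124;  44^3 ≡ 20;  44^5 ≡ 64;  44^6 ≡ 98;  44^10 ≡ 19;  44^15 ≡ 8;  44^25 ≡ 1.
Smallest exponent giving 1 is 25.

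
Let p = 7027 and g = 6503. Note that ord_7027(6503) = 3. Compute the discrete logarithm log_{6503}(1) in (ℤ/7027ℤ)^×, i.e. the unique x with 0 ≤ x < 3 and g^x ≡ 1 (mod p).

Successive powers of 6503 modulo 7027:
  6503^0=1
So 6503^0 ≡ 1 (mod 7027), giving x = 0.

0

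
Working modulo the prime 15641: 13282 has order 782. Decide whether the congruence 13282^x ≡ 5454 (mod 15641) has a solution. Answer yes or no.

no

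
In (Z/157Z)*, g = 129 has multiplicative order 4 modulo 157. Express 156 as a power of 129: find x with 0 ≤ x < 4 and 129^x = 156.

Successive powers of 129 modulo 157:
  129^0=1  129^1=129  129^2=156
So 129^2 ≡ 156 (mod 157), giving x = 2.

2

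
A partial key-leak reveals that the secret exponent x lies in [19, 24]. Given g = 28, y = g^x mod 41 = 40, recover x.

Compute 28^19 mod 41 = 19, then multiply by 28 repeatedly:
  28^19=19  28^20=40
Found 40 at exponent 20.

20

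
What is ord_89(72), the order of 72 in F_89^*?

The order of 72 must divide p − 1 = 88 = 2^3 · 11.
Divisors: 1, 2, 4, 8, 11, 22, 44, 88.
Check each in increasing order: 72^1 ≡ 72;  72^2 ≡ 22;  72^4 ≡ 39;  72^8 ≡ 8;  72^11 ≡ 34;  72^22 ≡ 88;  72^44 ≡ 1.
Smallest exponent giving 1 is 44.

44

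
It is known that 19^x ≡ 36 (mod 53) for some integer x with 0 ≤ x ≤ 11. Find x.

8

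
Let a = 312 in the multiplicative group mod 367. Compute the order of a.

366

The order of 312 must divide p − 1 = 366 = 2 · 3 · 61.
Divisors: 1, 2, 3, 6, 61, 122, 183, 366.
Check each in increasing order: 312^1 ≡ 312;  312^2 ≡ 89;  312^3 ≡ 243;  312^6 ≡ 329;  312^61 ≡ 284;  312^122 ≡ 283;  312^183 ≡ 366;  312^366 ≡ 1.
Smallest exponent giving 1 is 366.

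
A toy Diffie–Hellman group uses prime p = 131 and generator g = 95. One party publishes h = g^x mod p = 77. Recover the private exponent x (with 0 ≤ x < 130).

Baby-step giant-step with m = ceil(sqrt(130)) = 12.
Baby table (95^j mod 131 for j=0..11):
  0:1  1:95  2:117  3:111  4:65  5:18  6:7  7:10
  8:33  9:122  10:62  11:126
Giant step factor: 95^(-12) ≡ 123 (mod 131).
Scan 77·123^i mod 131 for i = 0, 1, …:
  i=0: 77   i=1: 39   i=2: 81   i=3: 7
Match at i=3, j=6: x = 3·12 + 6 = 42.

42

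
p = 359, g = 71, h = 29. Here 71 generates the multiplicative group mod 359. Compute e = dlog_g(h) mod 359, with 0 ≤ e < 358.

Baby-step giant-step with m = ceil(sqrt(358)) = 19.
Baby table (71^j mod 359 for j=0..18):
  0:1  1:71  2:15  3:347  4:225  5:179  6:144  7:172
  8:6  9:67  10:90  11:287  12:273  13:356  14:146  15:314
  16:36  17:43  18:181
Giant step factor: 71^(-19) ≡ 59 (mod 359).
Scan 29·59^i mod 359 for i = 0, 1, …:
  i=0: 29   i=1: 275   i=2: 70   i=3: 181
Match at i=3, j=18: e = 3·19 + 18 = 75.

75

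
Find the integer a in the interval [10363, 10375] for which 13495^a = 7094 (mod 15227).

10363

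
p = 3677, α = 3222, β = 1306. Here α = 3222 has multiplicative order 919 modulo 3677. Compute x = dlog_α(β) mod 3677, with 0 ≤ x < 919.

636

Baby-step giant-step with m = ceil(sqrt(919)) = 31.
Baby table (3222^j mod 3677 for j=0..30):
  0:1  1:3222  2:1113  3:1011  4:3297  5:81  6:3592  7:1905
  8:997  9:2313  10:2884  11:469  12:3548  13:3540  14:3503  15:1953
  16:1219  17:582  18:3611  19:614  20:82  21:3137  22:3018  23:2008
  24:1933  25:2965  26:384  27:1776  28:860  29:2139  30:1160
Giant step factor: 3222^(-31) ≡ 2150 (mod 3677).
Scan 1306·2150^i mod 3677 for i = 0, 1, …:
  i=0: 1306   i=1: 2349   i=2: 1829   i=3: 1637
  i=4: 661   i=5: 1828   i=6: 3164   i=7: 150
  i=8: 2601   i=9: 3110     …   i=19: 2229
  i=20: 1219
Match at i=20, j=16: x = 20·31 + 16 = 636.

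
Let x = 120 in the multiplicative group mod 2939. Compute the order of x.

2938

The order of 120 must divide p − 1 = 2938 = 2 · 13 · 113.
Divisors: 1, 2, 13, 26, 113, 226, 1469, 2938.
Check each in increasing order: 120^1 ≡ 120;  120^2 ≡ 2644;  120^13 ≡ 1800;  120^26 ≡ 1222;  120^113 ≡ 2280;  120^226 ≡ 2248;  120^1469 ≡ 2938;  120^2938 ≡ 1.
Smallest exponent giving 1 is 2938.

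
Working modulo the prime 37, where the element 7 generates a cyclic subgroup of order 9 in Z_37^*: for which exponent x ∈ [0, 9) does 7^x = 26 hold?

6

Successive powers of 7 modulo 37:
  7^0=1  7^1=7  7^2=12  7^3=10  7^4=33  7^5=9
  7^6=26
So 7^6 ≡ 26 (mod 37), giving x = 6.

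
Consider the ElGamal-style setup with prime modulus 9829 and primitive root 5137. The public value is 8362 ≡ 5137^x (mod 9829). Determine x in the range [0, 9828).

7736

Baby-step giant-step with m = ceil(sqrt(9828)) = 100.
Baby table (5137^j mod 9829 for j=0..99):
  0:1  1:5137  2:7733  3:5432  4:9482  5:6339  6:9795  7:2264
  8:2461  9:2063  10:1969  11:712  12:1156  13:1656  14:4787  15:8490
  16:1857  17:5279  18:12  19:2670  20:4335  21:6210  22:5665  23:7265
  24:9421  25:7510  26:45  27:5098  28:3970  29:8544  30:4043  31:214
  32:8299  33:3590  34:2626  35:4374  36:144  37:2553  38:2875  39:5717
  40:9006  41:8548  42:4933  43:1659  44:540  45:2202  46:8324  47:4238
  48:9200  49:2568  50:1298  51:3764  52:2025  53:3343  54:1728  55:1149
  56:5013  57:9630  58:9782  59:4286  60:222  61:250  62:6480  63:6766
  64:1598  65:1711  66:2281  67:1329  68:5747  69:5852  70:4642  71:800
  72:1078  73:3959  74:1182  75:7441  76:9265  77:2287  78:2664  79:3000
  80:8957  81:2560  82:9347  83:874  84:7714  85:6119  86:161  87:1421
  88:6559  89:9600  90:3107  91:8192  92:4355  93:831  94:3061  95:7786
  96:2481  97:6513  98:9194  99:1233
Giant step factor: 5137^(-100) ≡ 6466 (mod 9829).
Scan 8362·6466^i mod 9829 for i = 0, 1, …:
  i=0: 8362   i=1: 9192   i=2: 9338   i=3: 9790
  i=4: 3380   i=5: 5213   i=6: 3617   i=7: 4331
  i=8: 1425   i=9: 4277     …   i=76: 2569
  i=77: 144
Match at i=77, j=36: x = 77·100 + 36 = 7736.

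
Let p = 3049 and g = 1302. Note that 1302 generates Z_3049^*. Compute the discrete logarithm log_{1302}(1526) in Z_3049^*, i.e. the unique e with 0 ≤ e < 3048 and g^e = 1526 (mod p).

Baby-step giant-step with m = ceil(sqrt(3048)) = 56.
Baby table (1302^j mod 3049 for j=0..55):
  0:1  1:1302  2:3009  3:2802  4:1600  5:733  6:29  7:1170
  8:1889  9:1984  10:665  11:2963  12:841  13:391  14:2948  15:2654
  16:991  17:555  18:3046  19:2192  20:120  21:741  22:1298  23:850
  24:2962  25:2588  26:431  27:146  28:1054  29:258  30:526  31:1876
  32:303  33:1185  34:76  35:1384  36:9  37:2571  38:2689  39:826
  40:2204  41:499  42:261  43:1383  44:1756  45:2611  46:2936  47:2275
  48:1471  49:470  50:2140  51:2543  52:2821  53:1946  54:3022  55:1434
Giant step factor: 1302^(-56) ≡ 878 (mod 3049).
Scan 1526·878^i mod 3049 for i = 0, 1, …:
  i=0: 1526   i=1: 1317   i=2: 755   i=3: 1257
  i=4: 2957   i=5: 1547   i=6: 1461   i=7: 2178
  i=8: 561   i=9: 1669     …   i=24: 1372
  i=25: 261
Match at i=25, j=42: e = 25·56 + 42 = 1442.

1442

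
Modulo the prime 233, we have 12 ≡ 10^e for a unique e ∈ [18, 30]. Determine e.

Compute 10^18 mod 233 = 177, then multiply by 10 repeatedly:
  10^18=177  10^19=139  10^20=225  10^21=153  10^22=132
  10^23=155  10^24=152  10^25=122  10^26=55  10^27=84
  10^28=141  10^29=12
Found 12 at exponent 29.

29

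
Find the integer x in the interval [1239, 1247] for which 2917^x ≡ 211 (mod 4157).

1240

Compute 2917^1239 mod 4157 = 1552, then multiply by 2917 repeatedly:
  2917^1239=1552  2917^1240=211
Found 211 at exponent 1240.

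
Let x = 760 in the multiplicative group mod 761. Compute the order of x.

2

The order of 760 must divide p − 1 = 760 = 2^3 · 5 · 19.
Divisors: 1, 2, 4, 5, 8, 10, 19, 20, 38, 40, 76, 95, 152, 190, 380, 760.
Check each in increasing order: 760^1 ≡ 760;  760^2 ≡ 1.
Smallest exponent giving 1 is 2.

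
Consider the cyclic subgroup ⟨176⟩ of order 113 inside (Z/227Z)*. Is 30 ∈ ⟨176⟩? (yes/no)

30 ∈ ⟨176⟩ iff 30^113 ≡ 1 (mod 227), since |⟨176⟩| = 113.
30^113 mod 227 = 1.
Since 1 = 1, 30 lies in the subgroup.

yes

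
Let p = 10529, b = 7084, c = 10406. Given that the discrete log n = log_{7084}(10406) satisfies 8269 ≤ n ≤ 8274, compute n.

8273

Compute 7084^8269 mod 10529 = 862, then multiply by 7084 repeatedly:
  7084^8269=862  7084^8270=10117  7084^8271=8454  7084^8272=9713  7084^8273=10406
Found 10406 at exponent 8273.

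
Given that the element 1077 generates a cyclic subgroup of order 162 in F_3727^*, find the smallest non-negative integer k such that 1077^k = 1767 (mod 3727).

Baby-step giant-step with m = ceil(sqrt(162)) = 13.
Baby table (1077^j mod 3727 for j=0..12):
  0:1  1:1077  2:832  3:1584  4:2729  5:2257  6:785  7:3143
  8:895  9:2349  10:2967  11:1420  12:1270
Giant step factor: 1077^(-13) ≡ 2550 (mod 3727).
Scan 1767·2550^i mod 3727 for i = 0, 1, …:
  i=0: 1767   i=1: 3634   i=2: 1378   i=3: 3066
  i=4: 2781   i=5: 2796   i=6: 49   i=7: 1959
  i=8: 1270
Match at i=8, j=12: k = 8·13 + 12 = 116.

116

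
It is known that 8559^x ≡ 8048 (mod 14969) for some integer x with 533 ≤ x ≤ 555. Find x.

535

Compute 8559^533 mod 14969 = 1961, then multiply by 8559 repeatedly:
  8559^533=1961  8559^534=3950  8559^535=8048
Found 8048 at exponent 535.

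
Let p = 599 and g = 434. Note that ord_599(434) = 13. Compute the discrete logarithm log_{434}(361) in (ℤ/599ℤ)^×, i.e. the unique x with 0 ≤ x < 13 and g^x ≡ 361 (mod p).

10

Successive powers of 434 modulo 599:
  434^0=1  434^1=434  434^2=270  434^3=375  434^4=421  434^5=19
  434^6=459  434^7=338  434^8=536  434^9=212  434^10=361
So 434^10 ≡ 361 (mod 599), giving x = 10.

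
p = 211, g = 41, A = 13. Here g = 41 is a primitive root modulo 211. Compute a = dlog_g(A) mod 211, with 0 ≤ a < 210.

132

Baby-step giant-step with m = ceil(sqrt(210)) = 15.
Baby table (41^j mod 211 for j=0..14):
  0:1  1:41  2:204  3:135  4:49  5:110  6:79  7:74
  8:80  9:115  10:73  11:39  12:122  13:149  14:201
Giant step factor: 41^(-15) ≡ 88 (mod 211).
Scan 13·88^i mod 211 for i = 0, 1, …:
  i=0: 13   i=1: 89   i=2: 25   i=3: 90
  i=4: 113   i=5: 27   i=6: 55   i=7: 198
  i=8: 122
Match at i=8, j=12: a = 8·15 + 12 = 132.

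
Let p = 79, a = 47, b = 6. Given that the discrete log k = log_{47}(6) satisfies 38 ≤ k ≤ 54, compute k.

49

Compute 47^38 mod 79 = 42, then multiply by 47 repeatedly:
  47^38=42  47^39=78  47^40=32  47^41=3  47^42=62
  47^43=70  47^44=51  47^45=27  47^46=5  47^47=77
  47^48=64  47^49=6
Found 6 at exponent 49.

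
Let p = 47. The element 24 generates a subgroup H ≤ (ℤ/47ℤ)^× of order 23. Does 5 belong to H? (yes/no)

5 ∈ ⟨24⟩ iff 5^23 ≡ 1 (mod 47), since |⟨24⟩| = 23.
5^23 mod 47 = 46.
Since 46 ≠ 1, 5 does not lie in the subgroup.

no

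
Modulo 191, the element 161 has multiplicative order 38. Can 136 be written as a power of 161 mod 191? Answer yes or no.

yes

136 ∈ ⟨161⟩ iff 136^38 ≡ 1 (mod 191), since |⟨161⟩| = 38.
136^38 mod 191 = 1.
Since 1 = 1, 136 lies in the subgroup.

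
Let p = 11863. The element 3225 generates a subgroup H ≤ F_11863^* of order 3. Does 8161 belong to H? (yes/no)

no

⟨3225⟩ has order 3; its elements mod 11863 are {1, 3225, 8637}.
8161 is not in this set.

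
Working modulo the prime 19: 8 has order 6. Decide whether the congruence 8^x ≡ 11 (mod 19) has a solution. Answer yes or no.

yes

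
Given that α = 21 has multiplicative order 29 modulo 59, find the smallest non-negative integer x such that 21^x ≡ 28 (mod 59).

2

Successive powers of 21 modulo 59:
  21^0=1  21^1=21  21^2=28
So 21^2 ≡ 28 (mod 59), giving x = 2.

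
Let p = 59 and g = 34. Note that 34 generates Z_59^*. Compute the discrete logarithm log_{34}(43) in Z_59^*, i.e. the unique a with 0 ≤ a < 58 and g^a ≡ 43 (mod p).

39

Baby-step giant-step with m = ceil(sqrt(58)) = 8.
Baby table (34^j mod 59 for j=0..7):
  0:1  1:34  2:35  3:10  4:45  5:55  6:41  7:37
Giant step factor: 34^(-8) ≡ 28 (mod 59).
Scan 43·28^i mod 59 for i = 0, 1, …:
  i=0: 43   i=1: 24   i=2: 23   i=3: 54
  i=4: 37
Match at i=4, j=7: a = 4·8 + 7 = 39.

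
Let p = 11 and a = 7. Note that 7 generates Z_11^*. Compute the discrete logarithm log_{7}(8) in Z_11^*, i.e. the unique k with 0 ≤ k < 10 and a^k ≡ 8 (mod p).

9

Successive powers of 7 modulo 11:
  7^0=1  7^1=7  7^2=5  7^3=2  7^4=3  7^5=10
  7^6=4  7^7=6  7^8=9  7^9=8
So 7^9 ≡ 8 (mod 11), giving k = 9.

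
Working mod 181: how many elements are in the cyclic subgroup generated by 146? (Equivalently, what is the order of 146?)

20

The order of 146 must divide p − 1 = 180 = 2^2 · 3^2 · 5.
Divisors: 1, 2, 3, 4, 5, 6, 9, 10, 12, 15, 18, 20, 30, 36, 45, 60, 90, 180.
Check each in increasing order: 146^1 ≡ 146;  146^2 ≡ 139;  146^3 ≡ 22;  146^4 ≡ 135;  146^5 ≡ 162;  146^6 ≡ 122;  146^9 ≡ 150;  146^10 ≡ 180;  146^12 ≡ 42;  146^15 ≡ 19;  146^18 ≡ 56;  146^20 ≡ 1.
Smallest exponent giving 1 is 20.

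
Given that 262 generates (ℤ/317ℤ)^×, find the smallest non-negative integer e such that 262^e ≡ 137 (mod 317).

Baby-step giant-step with m = ceil(sqrt(316)) = 18.
Baby table (262^j mod 317 for j=0..17):
  0:1  1:262  2:172  3:50  4:103  5:41  6:281  7:78
  8:148  9:102  10:96  11:109  12:28  13:45  14:61  15:132
  16:31  17:197
Giant step factor: 262^(-18) ≡ 228 (mod 317).
Scan 137·228^i mod 317 for i = 0, 1, …:
  i=0: 137   i=1: 170   i=2: 86   i=3: 271
  i=4: 290   i=5: 184   i=6: 108   i=7: 215
  i=8: 202   i=9: 91     …   i=15: 199
  i=16: 41
Match at i=16, j=5: e = 16·18 + 5 = 293.

293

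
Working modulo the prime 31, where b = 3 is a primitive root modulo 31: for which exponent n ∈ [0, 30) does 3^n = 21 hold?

Successive powers of 3 modulo 31:
  3^0=1  3^1=3  3^2=9  3^3=27  3^4=19  3^5=26
  3^6=16  3^7=17  3^8=20  3^9=29  3^10=25  3^11=13
  3^12=8  3^13=24  3^14=10  3^15=30  3^16=28  3^17=22
  3^18=4  3^19=12  3^20=5  3^21=15  3^22=14  3^23=11
  3^24=2  3^25=6  3^26=18  3^27=23  3^28=7  3^29=21
So 3^29 ≡ 21 (mod 31), giving n = 29.

29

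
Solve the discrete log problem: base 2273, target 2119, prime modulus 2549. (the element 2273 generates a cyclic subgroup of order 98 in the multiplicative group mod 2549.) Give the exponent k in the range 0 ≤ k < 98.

42

Baby-step giant-step with m = ceil(sqrt(98)) = 10.
Baby table (2273^j mod 2549 for j=0..9):
  0:1  1:2273  2:2255  3:2125  4:2319  5:2304  6:1346  7:658
  8:1920  9:272
Giant step factor: 2273^(-10) ≡ 516 (mod 2549).
Scan 2119·516^i mod 2549 for i = 0, 1, …:
  i=0: 2119   i=1: 2432   i=2: 804   i=3: 1926
  i=4: 2255
Match at i=4, j=2: k = 4·10 + 2 = 42.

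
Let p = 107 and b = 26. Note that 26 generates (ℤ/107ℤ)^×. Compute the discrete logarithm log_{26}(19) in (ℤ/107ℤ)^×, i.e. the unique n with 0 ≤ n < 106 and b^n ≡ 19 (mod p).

Baby-step giant-step with m = ceil(sqrt(106)) = 11.
Baby table (26^j mod 107 for j=0..10):
  0:1  1:26  2:34  3:28  4:86  5:96  6:35  7:54
  8:13  9:17  10:14
Giant step factor: 26^(-11) ≡ 5 (mod 107).
Scan 19·5^i mod 107 for i = 0, 1, …:
  i=0: 19   i=1: 95   i=2: 47   i=3: 21
  i=4: 105   i=5: 97   i=6: 57   i=7: 71
  i=8: 34
Match at i=8, j=2: n = 8·11 + 2 = 90.

90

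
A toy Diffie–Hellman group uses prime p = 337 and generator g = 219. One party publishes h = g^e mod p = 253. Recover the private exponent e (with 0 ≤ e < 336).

208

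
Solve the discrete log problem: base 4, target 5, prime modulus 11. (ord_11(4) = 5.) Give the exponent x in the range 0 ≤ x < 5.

Successive powers of 4 modulo 11:
  4^0=1  4^1=4  4^2=5
So 4^2 ≡ 5 (mod 11), giving x = 2.

2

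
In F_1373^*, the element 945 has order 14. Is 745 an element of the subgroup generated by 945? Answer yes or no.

yes

745 ∈ ⟨945⟩ iff 745^14 ≡ 1 (mod 1373), since |⟨945⟩| = 14.
745^14 mod 1373 = 1.
Since 1 = 1, 745 lies in the subgroup.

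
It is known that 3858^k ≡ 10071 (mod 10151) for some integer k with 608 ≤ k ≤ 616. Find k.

Compute 3858^608 mod 10151 = 8650, then multiply by 3858 repeatedly:
  3858^608=8650  3858^609=5363  3858^610=2716  3858^611=2496  3858^612=6420
  3858^613=10071
Found 10071 at exponent 613.

613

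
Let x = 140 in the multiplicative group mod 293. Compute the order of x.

73

The order of 140 must divide p − 1 = 292 = 2^2 · 73.
Divisors: 1, 2, 4, 73, 146, 292.
Check each in increasing order: 140^1 ≡ 140;  140^2 ≡ 262;  140^4 ≡ 82;  140^73 ≡ 1.
Smallest exponent giving 1 is 73.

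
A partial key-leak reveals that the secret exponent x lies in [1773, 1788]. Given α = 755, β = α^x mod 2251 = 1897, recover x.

1782

Compute 755^1773 mod 2251 = 340, then multiply by 755 repeatedly:
  755^1773=340  755^1774=86  755^1775=1902  755^1776=2123  755^1777=153
  755^1778=714  755^1779=1081  755^1780=1293  755^1781=1532  755^1782=1897
Found 1897 at exponent 1782.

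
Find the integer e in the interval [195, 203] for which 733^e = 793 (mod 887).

195

Compute 733^195 mod 887 = 793, then multiply by 733 repeatedly:
  733^195=793
Found 793 at exponent 195.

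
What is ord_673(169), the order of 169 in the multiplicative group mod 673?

42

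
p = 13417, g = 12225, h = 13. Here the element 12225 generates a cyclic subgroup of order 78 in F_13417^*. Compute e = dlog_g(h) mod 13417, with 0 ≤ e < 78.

69

Baby-step giant-step with m = ceil(sqrt(78)) = 9.
Baby table (12225^j mod 13417 for j=0..8):
  0:1  1:12225  2:12079  3:11690  4:5783  5:3002  6:3955  7:8424
  8:7925
Giant step factor: 12225^(-9) ≡ 13 (mod 13417).
Scan 13·13^i mod 13417 for i = 0, 1, …:
  i=0: 13   i=1: 169   i=2: 2197   i=3: 1727
  i=4: 9034   i=5: 10106   i=6: 10625   i=7: 3955
Match at i=7, j=6: e = 7·9 + 6 = 69.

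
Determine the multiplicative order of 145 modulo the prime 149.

37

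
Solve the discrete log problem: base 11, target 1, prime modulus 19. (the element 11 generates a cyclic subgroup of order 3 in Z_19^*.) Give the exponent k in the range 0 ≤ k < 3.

0

Successive powers of 11 modulo 19:
  11^0=1
So 11^0 ≡ 1 (mod 19), giving k = 0.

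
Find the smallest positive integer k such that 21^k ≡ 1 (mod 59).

29

The order of 21 must divide p − 1 = 58 = 2 · 29.
Divisors: 1, 2, 29, 58.
Check each in increasing order: 21^1 ≡ 21;  21^2 ≡ 28;  21^29 ≡ 1.
Smallest exponent giving 1 is 29.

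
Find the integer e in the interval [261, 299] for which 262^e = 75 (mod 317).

Compute 262^261 mod 317 = 299, then multiply by 262 repeatedly:
  262^261=299  262^262=39  262^263=74  262^264=51  262^265=48
  262^266=213  262^267=14  262^268=181  262^269=189  262^270=66
  262^271=174  262^272=257  262^273=130  262^274=141  262^275=170
  262^276=160  262^277=76  262^278=258  262^279=75
Found 75 at exponent 279.

279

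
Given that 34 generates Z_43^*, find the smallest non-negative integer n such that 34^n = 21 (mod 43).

Successive powers of 34 modulo 43:
  34^0=1  34^1=34  34^2=38  34^3=2  34^4=25  34^5=33
  34^6=4  34^7=7  34^8=23  34^9=8  34^10=14  34^11=3
  34^12=16  34^13=28  34^14=6  34^15=32  34^16=13  34^17=12
  34^18=21
So 34^18 ≡ 21 (mod 43), giving n = 18.

18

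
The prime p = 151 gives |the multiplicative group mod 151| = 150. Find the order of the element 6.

The order of 6 must divide p − 1 = 150 = 2 · 3 · 5^2.
Divisors: 1, 2, 3, 5, 6, 10, 15, 25, 30, 50, 75, 150.
Check each in increasing order: 6^1 ≡ 6;  6^2 ≡ 36;  6^3 ≡ 65;  6^5 ≡ 75;  6^6 ≡ 148;  6^10 ≡ 38;  6^15 ≡ 132;  6^25 ≡ 33;  6^30 ≡ 59;  6^50 ≡ 32;  6^75 ≡ 150;  6^150 ≡ 1.
Smallest exponent giving 1 is 150.

150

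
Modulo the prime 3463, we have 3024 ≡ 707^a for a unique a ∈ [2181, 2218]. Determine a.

2211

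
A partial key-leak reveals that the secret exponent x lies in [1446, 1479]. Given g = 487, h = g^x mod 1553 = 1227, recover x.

1455

Compute 487^1446 mod 1553 = 1374, then multiply by 487 repeatedly:
  487^1446=1374  487^1447=1348  487^1448=1110  487^1449=126  487^1450=795
  487^1451=468  487^1452=1178  487^1453=629  487^1454=382  487^1455=1227
Found 1227 at exponent 1455.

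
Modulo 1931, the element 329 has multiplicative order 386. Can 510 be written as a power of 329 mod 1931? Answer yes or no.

510 ∈ ⟨329⟩ iff 510^386 ≡ 1 (mod 1931), since |⟨329⟩| = 386.
510^386 mod 1931 = 1.
Since 1 = 1, 510 lies in the subgroup.

yes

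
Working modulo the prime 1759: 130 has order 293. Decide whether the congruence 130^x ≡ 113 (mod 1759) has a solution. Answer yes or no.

yes

113 ∈ ⟨130⟩ iff 113^293 ≡ 1 (mod 1759), since |⟨130⟩| = 293.
113^293 mod 1759 = 1.
Since 1 = 1, 113 lies in the subgroup.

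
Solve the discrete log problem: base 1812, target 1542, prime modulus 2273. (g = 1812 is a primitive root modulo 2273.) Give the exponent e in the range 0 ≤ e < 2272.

Baby-step giant-step with m = ceil(sqrt(2272)) = 48.
Baby table (1812^j mod 2273 for j=0..47):
  0:1  1:1812  2:1132  3:938  4:1725  5:325  6:193  7:1947
  8:268  9:1467  10:1067  11:1354  12:881  13:726  14:1718  15:1279
  16:1361  17:2200  18:1831  19:1465  20:1989  21:1363  22:1278  23:1822
  24:1068  25:893  26:2013  27:1664  28:1170  29:1604  30:1554  31:1874
  32:2099  33:659  34:783  35:444  36:2159  37:275  38:513  39:2172
  40:1101  41:1591  42:728  43:796  44:1270  45:964  46:1104  47:208
Giant step factor: 1812^(-48) ≡ 1018 (mod 2273).
Scan 1542·1018^i mod 2273 for i = 0, 1, …:
  i=0: 1542   i=1: 1386   i=2: 1688   i=3: 2269
  i=4: 474   i=5: 656   i=6: 1819   i=7: 1520
  i=8: 1720   i=9: 750     …   i=41: 554
  i=42: 268
Match at i=42, j=8: e = 42·48 + 8 = 2024.

2024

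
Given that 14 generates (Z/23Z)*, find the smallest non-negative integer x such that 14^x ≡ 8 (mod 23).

Successive powers of 14 modulo 23:
  14^0=1  14^1=14  14^2=12  14^3=7  14^4=6  14^5=15
  14^6=3  14^7=19  14^8=13  14^9=21  14^10=18  14^11=22
  14^12=9  14^13=11  14^14=16  14^15=17  14^16=8
So 14^16 ≡ 8 (mod 23), giving x = 16.

16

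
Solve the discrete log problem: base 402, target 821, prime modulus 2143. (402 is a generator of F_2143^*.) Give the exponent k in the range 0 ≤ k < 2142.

Baby-step giant-step with m = ceil(sqrt(2142)) = 47.
Baby table (402^j mod 2143 for j=0..46):
  0:1  1:402  2:879  3:1906  4:1161  5:1691  6:451  7:1290
  8:2117  9:263  10:719  11:1876  12:1959  13:1037  14:1132  15:748
  16:676  17:1734  18:593  19:513  20:498  21:897  22:570  23:1982
  24:1711  25:2062  26:1726  27:1663  28:2053  29:251  30:181  31:2043
  32:517  33:2106  34:127  35:1765  36:197  37:2046  38:1723  39:457
  40:1559  41:962  42:984  43:1256  44:1307  45:379  46:205
Giant step factor: 402^(-47) ≡ 1021 (mod 2143).
Scan 821·1021^i mod 2143 for i = 0, 1, …:
  i=0: 821   i=1: 328   i=2: 580   i=3: 712
  i=4: 475   i=5: 657   i=6: 38   i=7: 224
  i=8: 1546   i=9: 1218     …   i=17: 54
  i=18: 1559
Match at i=18, j=40: k = 18·47 + 40 = 886.

886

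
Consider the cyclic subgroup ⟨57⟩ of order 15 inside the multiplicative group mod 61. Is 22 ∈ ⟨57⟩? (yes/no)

yes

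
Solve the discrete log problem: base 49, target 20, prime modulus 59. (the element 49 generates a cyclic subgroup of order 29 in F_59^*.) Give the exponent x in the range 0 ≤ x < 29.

26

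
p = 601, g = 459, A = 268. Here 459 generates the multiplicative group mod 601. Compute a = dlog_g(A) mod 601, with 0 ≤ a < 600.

104

Baby-step giant-step with m = ceil(sqrt(600)) = 25.
Baby table (459^j mod 601 for j=0..24):
  0:1  1:459  2:331  3:477  4:179  5:425  6:351  7:41
  8:188  9:349  10:325  11:127  12:597  13:568  14:479  15:496
  16:486  17:103  18:399  19:437  20:450  21:407  22:503  23:93
  24:16
Giant step factor: 459^(-25) ≡ 214 (mod 601).
Scan 268·214^i mod 601 for i = 0, 1, …:
  i=0: 268   i=1: 257   i=2: 307   i=3: 189
  i=4: 179
Match at i=4, j=4: a = 4·25 + 4 = 104.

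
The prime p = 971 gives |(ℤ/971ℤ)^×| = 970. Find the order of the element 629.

485

The order of 629 must divide p − 1 = 970 = 2 · 5 · 97.
Divisors: 1, 2, 5, 10, 97, 194, 485, 970.
Check each in increasing order: 629^1 ≡ 629;  629^2 ≡ 444;  629^5 ≡ 873;  629^10 ≡ 865;  629^97 ≡ 732;  629^194 ≡ 803;  629^485 ≡ 1.
Smallest exponent giving 1 is 485.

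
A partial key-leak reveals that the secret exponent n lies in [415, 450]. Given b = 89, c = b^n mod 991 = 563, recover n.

Compute 89^415 mod 991 = 769, then multiply by 89 repeatedly:
  89^415=769  89^416=62  89^417=563
Found 563 at exponent 417.

417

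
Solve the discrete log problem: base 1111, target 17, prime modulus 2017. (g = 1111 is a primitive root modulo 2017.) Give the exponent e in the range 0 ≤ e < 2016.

795

Baby-step giant-step with m = ceil(sqrt(2016)) = 45.
Baby table (1111^j mod 2017 for j=0..44):
  0:1  1:1111  2:1934  3:569  4:838  5:1181  6:1041  7:810
  8:328  9:1348  10:1014  11:1068  12:552  13:104  14:575  15:1453
  16:683  17:421  18:1804  19:1363  20:1543  21:1840  22:1019  23:572
  24:137  25:932  26:731  27:1307  28:1854  29:437  30:1427  31:35
  32:562  33:1129  34:1762  35:1092  36:995  37:129  38:112  39:1395
  40:789  41:1201  42:1074  43:1167  44:1623
Giant step factor: 1111^(-45) ≡ 1255 (mod 2017).
Scan 17·1255^i mod 2017 for i = 0, 1, …:
  i=0: 17   i=1: 1165   i=2: 1767   i=3: 902
  i=4: 473   i=5: 617   i=6: 1824   i=7: 1842
  i=8: 228   i=9: 1743     …   i=16: 329
  i=17: 1427
Match at i=17, j=30: e = 17·45 + 30 = 795.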